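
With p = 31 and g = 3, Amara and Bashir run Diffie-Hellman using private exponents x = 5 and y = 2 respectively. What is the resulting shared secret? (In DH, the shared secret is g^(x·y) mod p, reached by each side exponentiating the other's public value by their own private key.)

25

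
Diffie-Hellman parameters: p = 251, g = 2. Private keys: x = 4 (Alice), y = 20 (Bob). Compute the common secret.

219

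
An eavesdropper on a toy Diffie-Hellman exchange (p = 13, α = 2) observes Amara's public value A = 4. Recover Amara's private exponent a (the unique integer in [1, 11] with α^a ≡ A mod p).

Try successive powers of 2 modulo 13:
2^1 ≡ 2
2^2 ≡ 4
Found: a = 2.

2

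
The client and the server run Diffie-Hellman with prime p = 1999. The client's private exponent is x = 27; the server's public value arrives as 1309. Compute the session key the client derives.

678

Shared key K = 1309^27 mod 1999.
1309^1 ≡ 1309 (mod 1999)
1309^2 = (1309^1)^2 ≡ 1309^2 = 1713481 ≡ 338 (mod 1999)
1309^4 = (1309^2)^2 ≡ 338^2 = 114244 ≡ 301 (mod 1999)
1309^8 = (1309^4)^2 ≡ 301^2 = 90601 ≡ 646 (mod 1999)
1309^16 = (1309^8)^2 ≡ 646^2 = 417316 ≡ 1524 (mod 1999)
1309^27 = 1309^16 · 1309^8 · 1309^2 · 1309^1 ≡ 1524 · 646 · 338 · 1309 ≡ 678 (mod 1999).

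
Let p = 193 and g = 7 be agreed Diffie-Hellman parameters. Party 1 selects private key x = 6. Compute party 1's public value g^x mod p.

112

Public value = 7^6 mod 193.
7^1 ≡ 7 (mod 193)
7^2 = (7^1)^2 ≡ 7^2 = 49 ≡ 49 (mod 193)
7^4 = (7^2)^2 ≡ 49^2 = 2401 ≡ 85 (mod 193)
7^6 = 7^4 · 7^2 ≡ 85 · 49 ≡ 112 (mod 193).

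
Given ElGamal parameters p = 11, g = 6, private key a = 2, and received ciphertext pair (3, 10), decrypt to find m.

6

Shared mask s = c₁^a mod p = 3^2 mod 11.
3^1 ≡ 3 (mod 11)
3^2 = (3^1)^2 ≡ 3^2 = 9 ≡ 9 (mod 11)
So s = 9; s⁻¹ ≡ 5 (mod 11).
m = c₂ · s⁻¹ mod 11 = 10 · 5 mod 11 = 6.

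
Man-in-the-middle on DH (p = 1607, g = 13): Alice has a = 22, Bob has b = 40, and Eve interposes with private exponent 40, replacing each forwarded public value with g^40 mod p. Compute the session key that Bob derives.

Bob receives Eve's public value M = 13^40 mod 1607 instead of the honest one.
13^1 ≡ 13 (mod 1607)
13^2 = (13^1)^2 ≡ 13^2 = 169 ≡ 169 (mod 1607)
13^4 = (13^2)^2 ≡ 169^2 = 28561 ≡ 1242 (mod 1607)
13^8 = (13^4)^2 ≡ 1242^2 = 1542564 ≡ 1451 (mod 1607)
13^16 = (13^8)^2 ≡ 1451^2 = 2105401 ≡ 231 (mod 1607)
13^32 = (13^16)^2 ≡ 231^2 = 53361 ≡ 330 (mod 1607)
13^40 = 13^32 · 13^8 ≡ 330 · 1451 ≡ 1551 (mod 1607).
So M = 1551. Bob computes K = M^40 mod 1607.
1551^1 ≡ 1551 (mod 1607)
1551^2 = (1551^1)^2 ≡ 1551^2 = 2405601 ≡ 1529 (mod 1607)
1551^4 = (1551^2)^2 ≡ 1529^2 = 2337841 ≡ 1263 (mod 1607)
1551^8 = (1551^4)^2 ≡ 1263^2 = 1595169 ≡ 1025 (mod 1607)
1551^16 = (1551^8)^2 ≡ 1025^2 = 1050625 ≡ 1254 (mod 1607)
1551^32 = (1551^16)^2 ≡ 1254^2 = 1572516 ≡ 870 (mod 1607)
1551^40 = 1551^32 · 1551^8 ≡ 870 · 1025 ≡ 1472 (mod 1607).

1472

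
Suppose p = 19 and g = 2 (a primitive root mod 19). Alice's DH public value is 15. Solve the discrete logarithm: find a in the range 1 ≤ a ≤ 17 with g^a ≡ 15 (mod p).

Try successive powers of 2 modulo 19:
2^1 ≡ 2
2^2 ≡ 4
2^3 ≡ 8
2^4 ≡ 16
2^5 ≡ 13
2^6 ≡ 7
2^7 ≡ 14
2^8 ≡ 9
2^9 ≡ 18
2^10 ≡ 17
2^11 ≡ 15
Found: a = 11.

11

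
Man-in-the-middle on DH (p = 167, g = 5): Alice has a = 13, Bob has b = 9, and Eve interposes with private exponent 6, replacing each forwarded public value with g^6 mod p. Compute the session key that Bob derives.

85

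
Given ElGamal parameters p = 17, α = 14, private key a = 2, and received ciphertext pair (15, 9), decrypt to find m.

15

Shared mask s = c₁^a mod p = 15^2 mod 17.
15^1 ≡ 15 (mod 17)
15^2 = (15^1)^2 ≡ 15^2 = 225 ≡ 4 (mod 17)
So s = 4; s⁻¹ ≡ 13 (mod 17).
m = c₂ · s⁻¹ mod 17 = 9 · 13 mod 17 = 15.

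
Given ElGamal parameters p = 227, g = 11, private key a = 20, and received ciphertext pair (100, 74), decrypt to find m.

48

Shared mask s = c₁^a mod p = 100^20 mod 227.
100^1 ≡ 100 (mod 227)
100^2 = (100^1)^2 ≡ 100^2 = 10000 ≡ 12 (mod 227)
100^4 = (100^2)^2 ≡ 12^2 = 144 ≡ 144 (mod 227)
100^8 = (100^4)^2 ≡ 144^2 = 20736 ≡ 79 (mod 227)
100^16 = (100^8)^2 ≡ 79^2 = 6241 ≡ 112 (mod 227)
100^20 = 100^16 · 100^4 ≡ 112 · 144 ≡ 11 (mod 227).
So s = 11; s⁻¹ ≡ 62 (mod 227).
m = c₂ · s⁻¹ mod 227 = 74 · 62 mod 227 = 48.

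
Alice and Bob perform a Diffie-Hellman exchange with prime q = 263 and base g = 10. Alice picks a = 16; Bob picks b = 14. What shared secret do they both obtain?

Bob sends B = g^b mod q = 10^14 mod 263.
10^1 ≡ 10 (mod 263)
10^2 = (10^1)^2 ≡ 10^2 = 100 ≡ 100 (mod 263)
10^4 = (10^2)^2 ≡ 100^2 = 10000 ≡ 6 (mod 263)
10^8 = (10^4)^2 ≡ 6^2 = 36 ≡ 36 (mod 263)
10^14 = 10^8 · 10^4 · 10^2 ≡ 36 · 6 · 100 ≡ 34 (mod 263).
So B = 34. Alice then computes K = B^a mod q = 34^16 mod 263.
34^1 ≡ 34 (mod 263)
34^2 = (34^1)^2 ≡ 34^2 = 1156 ≡ 104 (mod 263)
34^4 = (34^2)^2 ≡ 104^2 = 10816 ≡ 33 (mod 263)
34^8 = (34^4)^2 ≡ 33^2 = 1089 ≡ 37 (mod 263)
34^16 = (34^8)^2 ≡ 37^2 = 1369 ≡ 54 (mod 263)

54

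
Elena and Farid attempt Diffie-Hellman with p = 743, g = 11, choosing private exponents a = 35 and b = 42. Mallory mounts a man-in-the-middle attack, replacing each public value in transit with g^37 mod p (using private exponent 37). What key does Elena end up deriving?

663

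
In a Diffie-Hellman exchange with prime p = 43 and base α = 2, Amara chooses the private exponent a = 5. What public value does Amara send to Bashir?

32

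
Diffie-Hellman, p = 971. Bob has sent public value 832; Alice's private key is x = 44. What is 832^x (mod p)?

Shared key K = 832^44 mod 971.
832^1 ≡ 832 (mod 971)
832^2 = (832^1)^2 ≡ 832^2 = 692224 ≡ 872 (mod 971)
832^4 = (832^2)^2 ≡ 872^2 = 760384 ≡ 91 (mod 971)
832^8 = (832^4)^2 ≡ 91^2 = 8281 ≡ 513 (mod 971)
832^16 = (832^8)^2 ≡ 513^2 = 263169 ≡ 28 (mod 971)
832^32 = (832^16)^2 ≡ 28^2 = 784 ≡ 784 (mod 971)
832^44 = 832^32 · 832^8 · 832^4 ≡ 784 · 513 · 91 ≡ 540 (mod 971).

540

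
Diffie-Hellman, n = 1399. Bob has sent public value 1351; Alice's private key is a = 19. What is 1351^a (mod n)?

465

Shared key K = 1351^19 mod 1399.
1351^1 ≡ 1351 (mod 1399)
1351^2 = (1351^1)^2 ≡ 1351^2 = 1825201 ≡ 905 (mod 1399)
1351^4 = (1351^2)^2 ≡ 905^2 = 819025 ≡ 610 (mod 1399)
1351^8 = (1351^4)^2 ≡ 610^2 = 372100 ≡ 1365 (mod 1399)
1351^16 = (1351^8)^2 ≡ 1365^2 = 1863225 ≡ 1156 (mod 1399)
1351^19 = 1351^16 · 1351^2 · 1351^1 ≡ 1156 · 905 · 1351 ≡ 465 (mod 1399).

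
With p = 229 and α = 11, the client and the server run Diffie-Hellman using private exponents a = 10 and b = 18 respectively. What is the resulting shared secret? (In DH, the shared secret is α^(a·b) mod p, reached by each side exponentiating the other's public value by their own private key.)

44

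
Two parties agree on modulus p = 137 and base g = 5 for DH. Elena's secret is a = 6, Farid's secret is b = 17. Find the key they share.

Farid sends B = g^b mod p = 5^17 mod 137.
5^1 ≡ 5 (mod 137)
5^2 = (5^1)^2 ≡ 5^2 = 25 ≡ 25 (mod 137)
5^4 = (5^2)^2 ≡ 25^2 = 625 ≡ 77 (mod 137)
5^8 = (5^4)^2 ≡ 77^2 = 5929 ≡ 38 (mod 137)
5^16 = (5^8)^2 ≡ 38^2 = 1444 ≡ 74 (mod 137)
5^17 = 5^16 · 5^1 ≡ 74 · 5 ≡ 96 (mod 137).
So B = 96. Elena then computes K = B^a mod p = 96^6 mod 137.
96^1 ≡ 96 (mod 137)
96^2 = (96^1)^2 ≡ 96^2 = 9216 ≡ 37 (mod 137)
96^4 = (96^2)^2 ≡ 37^2 = 1369 ≡ 136 (mod 137)
96^6 = 96^4 · 96^2 ≡ 136 · 37 ≡ 100 (mod 137).

100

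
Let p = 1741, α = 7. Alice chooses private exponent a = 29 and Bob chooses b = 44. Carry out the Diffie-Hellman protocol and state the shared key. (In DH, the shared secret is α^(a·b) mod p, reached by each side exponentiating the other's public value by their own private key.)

195

Alice sends A = α^a mod p = 7^29 mod 1741.
7^1 ≡ 7 (mod 1741)
7^2 = (7^1)^2 ≡ 7^2 = 49 ≡ 49 (mod 1741)
7^4 = (7^2)^2 ≡ 49^2 = 2401 ≡ 660 (mod 1741)
7^8 = (7^4)^2 ≡ 660^2 = 435600 ≡ 350 (mod 1741)
7^16 = (7^8)^2 ≡ 350^2 = 122500 ≡ 630 (mod 1741)
7^29 = 7^16 · 7^8 · 7^4 · 7^1 ≡ 630 · 350 · 660 · 7 ≡ 411 (mod 1741).
So A = 411. Bob then computes K = A^b mod p = 411^44 mod 1741.
411^1 ≡ 411 (mod 1741)
411^2 = (411^1)^2 ≡ 411^2 = 168921 ≡ 44 (mod 1741)
411^4 = (411^2)^2 ≡ 44^2 = 1936 ≡ 195 (mod 1741)
411^8 = (411^4)^2 ≡ 195^2 = 38025 ≡ 1464 (mod 1741)
411^16 = (411^8)^2 ≡ 1464^2 = 2143296 ≡ 125 (mod 1741)
411^32 = (411^16)^2 ≡ 125^2 = 15625 ≡ 1697 (mod 1741)
411^44 = 411^32 · 411^8 · 411^4 ≡ 1697 · 1464 · 195 ≡ 195 (mod 1741).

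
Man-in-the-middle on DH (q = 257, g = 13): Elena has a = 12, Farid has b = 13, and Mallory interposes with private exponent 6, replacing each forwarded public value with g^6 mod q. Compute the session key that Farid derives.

Farid receives Mallory's public value M = 13^6 mod 257 instead of the honest one.
13^1 ≡ 13 (mod 257)
13^2 = (13^1)^2 ≡ 13^2 = 169 ≡ 169 (mod 257)
13^4 = (13^2)^2 ≡ 169^2 = 28561 ≡ 34 (mod 257)
13^6 = 13^4 · 13^2 ≡ 34 · 169 ≡ 92 (mod 257).
So M = 92. Farid computes K = M^13 mod 257.
92^1 ≡ 92 (mod 257)
92^2 = (92^1)^2 ≡ 92^2 = 8464 ≡ 240 (mod 257)
92^4 = (92^2)^2 ≡ 240^2 = 57600 ≡ 32 (mod 257)
92^8 = (92^4)^2 ≡ 32^2 = 1024 ≡ 253 (mod 257)
92^13 = 92^8 · 92^4 · 92^1 ≡ 253 · 32 · 92 ≡ 46 (mod 257).

46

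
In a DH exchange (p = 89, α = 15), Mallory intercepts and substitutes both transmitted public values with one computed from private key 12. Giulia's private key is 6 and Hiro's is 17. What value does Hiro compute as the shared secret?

Hiro receives Mallory's public value M = 15^12 mod 89 instead of the honest one.
15^1 ≡ 15 (mod 89)
15^2 = (15^1)^2 ≡ 15^2 = 225 ≡ 47 (mod 89)
15^4 = (15^2)^2 ≡ 47^2 = 2209 ≡ 73 (mod 89)
15^8 = (15^4)^2 ≡ 73^2 = 5329 ≡ 78 (mod 89)
15^12 = 15^8 · 15^4 ≡ 78 · 73 ≡ 87 (mod 89).
So M = 87. Hiro computes K = M^17 mod 89.
87^1 ≡ 87 (mod 89)
87^2 = (87^1)^2 ≡ 87^2 = 7569 ≡ 4 (mod 89)
87^4 = (87^2)^2 ≡ 4^2 = 16 ≡ 16 (mod 89)
87^8 = (87^4)^2 ≡ 16^2 = 256 ≡ 78 (mod 89)
87^16 = (87^8)^2 ≡ 78^2 = 6084 ≡ 32 (mod 89)
87^17 = 87^16 · 87^1 ≡ 32 · 87 ≡ 25 (mod 89).

25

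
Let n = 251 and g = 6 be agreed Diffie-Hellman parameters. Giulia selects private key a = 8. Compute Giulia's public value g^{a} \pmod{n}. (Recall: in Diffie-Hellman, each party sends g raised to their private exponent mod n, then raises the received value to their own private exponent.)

175

Public value = 6^{8} \pmod{251}.
6^1 ≡ 6 (mod 251)
6^2 = (6^1)^2 ≡ 6^2 = 36 ≡ 36 (mod 251)
6^4 = (6^2)^2 ≡ 36^2 = 1296 ≡ 41 (mod 251)
6^8 = (6^4)^2 ≡ 41^2 = 1681 ≡ 175 (mod 251)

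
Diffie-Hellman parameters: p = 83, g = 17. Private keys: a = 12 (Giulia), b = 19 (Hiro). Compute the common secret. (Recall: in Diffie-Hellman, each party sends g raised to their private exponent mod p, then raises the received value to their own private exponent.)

68

Hiro sends B = g^b mod p = 17^19 mod 83.
17^1 ≡ 17 (mod 83)
17^2 = (17^1)^2 ≡ 17^2 = 289 ≡ 40 (mod 83)
17^4 = (17^2)^2 ≡ 40^2 = 1600 ≡ 23 (mod 83)
17^8 = (17^4)^2 ≡ 23^2 = 529 ≡ 31 (mod 83)
17^16 = (17^8)^2 ≡ 31^2 = 961 ≡ 48 (mod 83)
17^19 = 17^16 · 17^2 · 17^1 ≡ 48 · 40 · 17 ≡ 21 (mod 83).
So B = 21. Giulia then computes K = B^a mod p = 21^12 mod 83.
21^1 ≡ 21 (mod 83)
21^2 = (21^1)^2 ≡ 21^2 = 441 ≡ 26 (mod 83)
21^4 = (21^2)^2 ≡ 26^2 = 676 ≡ 12 (mod 83)
21^8 = (21^4)^2 ≡ 12^2 = 144 ≡ 61 (mod 83)
21^12 = 21^8 · 21^4 ≡ 61 · 12 ≡ 68 (mod 83).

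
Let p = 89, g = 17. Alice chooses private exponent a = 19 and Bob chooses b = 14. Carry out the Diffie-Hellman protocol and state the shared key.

Bob sends B = g^b mod p = 17^14 mod 89.
17^1 ≡ 17 (mod 89)
17^2 = (17^1)^2 ≡ 17^2 = 289 ≡ 22 (mod 89)
17^4 = (17^2)^2 ≡ 22^2 = 484 ≡ 39 (mod 89)
17^8 = (17^4)^2 ≡ 39^2 = 1521 ≡ 8 (mod 89)
17^14 = 17^8 · 17^4 · 17^2 ≡ 8 · 39 · 22 ≡ 11 (mod 89).
So B = 11. Alice then computes K = B^a mod p = 11^19 mod 89.
11^1 ≡ 11 (mod 89)
11^2 = (11^1)^2 ≡ 11^2 = 121 ≡ 32 (mod 89)
11^4 = (11^2)^2 ≡ 32^2 = 1024 ≡ 45 (mod 89)
11^8 = (11^4)^2 ≡ 45^2 = 2025 ≡ 67 (mod 89)
11^16 = (11^8)^2 ≡ 67^2 = 4489 ≡ 39 (mod 89)
11^19 = 11^16 · 11^2 · 11^1 ≡ 39 · 32 · 11 ≡ 22 (mod 89).

22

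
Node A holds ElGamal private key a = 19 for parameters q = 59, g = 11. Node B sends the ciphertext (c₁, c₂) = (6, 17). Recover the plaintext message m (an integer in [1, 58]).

30

Shared mask s = c₁^a mod q = 6^19 mod 59.
6^1 ≡ 6 (mod 59)
6^2 = (6^1)^2 ≡ 6^2 = 36 ≡ 36 (mod 59)
6^4 = (6^2)^2 ≡ 36^2 = 1296 ≡ 57 (mod 59)
6^8 = (6^4)^2 ≡ 57^2 = 3249 ≡ 4 (mod 59)
6^16 = (6^8)^2 ≡ 4^2 = 16 ≡ 16 (mod 59)
6^19 = 6^16 · 6^2 · 6^1 ≡ 16 · 36 · 6 ≡ 34 (mod 59).
So s = 34; s⁻¹ ≡ 33 (mod 59).
m = c₂ · s⁻¹ mod 59 = 17 · 33 mod 59 = 30.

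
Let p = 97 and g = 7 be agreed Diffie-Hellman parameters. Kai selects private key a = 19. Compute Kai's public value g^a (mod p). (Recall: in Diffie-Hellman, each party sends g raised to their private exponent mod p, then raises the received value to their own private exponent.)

Public value = 7^19 (mod 97).
7^1 ≡ 7 (mod 97)
7^2 = (7^1)^2 ≡ 7^2 = 49 ≡ 49 (mod 97)
7^4 = (7^2)^2 ≡ 49^2 = 2401 ≡ 73 (mod 97)
7^8 = (7^4)^2 ≡ 73^2 = 5329 ≡ 91 (mod 97)
7^16 = (7^8)^2 ≡ 91^2 = 8281 ≡ 36 (mod 97)
7^19 = 7^16 · 7^2 · 7^1 ≡ 36 · 49 · 7 ≡ 29 (mod 97).

29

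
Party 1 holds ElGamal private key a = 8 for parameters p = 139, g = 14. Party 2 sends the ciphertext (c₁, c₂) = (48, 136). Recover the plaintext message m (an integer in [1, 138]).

Shared mask s = c₁^a mod p = 48^8 mod 139.
48^1 ≡ 48 (mod 139)
48^2 = (48^1)^2 ≡ 48^2 = 2304 ≡ 80 (mod 139)
48^4 = (48^2)^2 ≡ 80^2 = 6400 ≡ 6 (mod 139)
48^8 = (48^4)^2 ≡ 6^2 = 36 ≡ 36 (mod 139)
So s = 36; s⁻¹ ≡ 112 (mod 139).
m = c₂ · s⁻¹ mod 139 = 136 · 112 mod 139 = 81.

81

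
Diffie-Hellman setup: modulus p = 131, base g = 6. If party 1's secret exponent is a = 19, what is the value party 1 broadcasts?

Public value = 6^19 (mod 131).
6^1 ≡ 6 (mod 131)
6^2 = (6^1)^2 ≡ 6^2 = 36 ≡ 36 (mod 131)
6^4 = (6^2)^2 ≡ 36^2 = 1296 ≡ 117 (mod 131)
6^8 = (6^4)^2 ≡ 117^2 = 13689 ≡ 65 (mod 131)
6^16 = (6^8)^2 ≡ 65^2 = 4225 ≡ 33 (mod 131)
6^19 = 6^16 · 6^2 · 6^1 ≡ 33 · 36 · 6 ≡ 54 (mod 131).

54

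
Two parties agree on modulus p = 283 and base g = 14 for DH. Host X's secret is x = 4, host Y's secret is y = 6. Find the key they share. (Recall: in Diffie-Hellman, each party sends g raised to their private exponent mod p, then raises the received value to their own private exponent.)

275

Host X sends A = g^x mod p = 14^4 mod 283.
14^1 ≡ 14 (mod 283)
14^2 = (14^1)^2 ≡ 14^2 = 196 ≡ 196 (mod 283)
14^4 = (14^2)^2 ≡ 196^2 = 38416 ≡ 211 (mod 283)
So A = 211. Host Y then computes K = A^y mod p = 211^6 mod 283.
211^1 ≡ 211 (mod 283)
211^2 = (211^1)^2 ≡ 211^2 = 44521 ≡ 90 (mod 283)
211^4 = (211^2)^2 ≡ 90^2 = 8100 ≡ 176 (mod 283)
211^6 = 211^4 · 211^2 ≡ 176 · 90 ≡ 275 (mod 283).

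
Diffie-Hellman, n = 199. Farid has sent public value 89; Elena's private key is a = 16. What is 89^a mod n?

177

Shared key K = 89^16 mod 199.
89^1 ≡ 89 (mod 199)
89^2 = (89^1)^2 ≡ 89^2 = 7921 ≡ 160 (mod 199)
89^4 = (89^2)^2 ≡ 160^2 = 25600 ≡ 128 (mod 199)
89^8 = (89^4)^2 ≡ 128^2 = 16384 ≡ 66 (mod 199)
89^16 = (89^8)^2 ≡ 66^2 = 4356 ≡ 177 (mod 199)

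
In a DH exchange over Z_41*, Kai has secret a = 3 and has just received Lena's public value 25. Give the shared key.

Shared key K = 25^3 mod 41.
25^1 ≡ 25 (mod 41)
25^2 = (25^1)^2 ≡ 25^2 = 625 ≡ 10 (mod 41)
25^3 = 25^2 · 25^1 ≡ 10 · 25 ≡ 4 (mod 41).

4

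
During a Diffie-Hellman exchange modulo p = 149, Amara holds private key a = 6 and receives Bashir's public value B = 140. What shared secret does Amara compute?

107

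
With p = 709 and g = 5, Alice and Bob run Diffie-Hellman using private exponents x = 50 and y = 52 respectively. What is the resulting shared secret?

Bob sends B = g^y mod p = 5^52 mod 709.
5^1 ≡ 5 (mod 709)
5^2 = (5^1)^2 ≡ 5^2 = 25 ≡ 25 (mod 709)
5^4 = (5^2)^2 ≡ 25^2 = 625 ≡ 625 (mod 709)
5^8 = (5^4)^2 ≡ 625^2 = 390625 ≡ 675 (mod 709)
5^16 = (5^8)^2 ≡ 675^2 = 455625 ≡ 447 (mod 709)
5^32 = (5^16)^2 ≡ 447^2 = 199809 ≡ 580 (mod 709)
5^52 = 5^32 · 5^16 · 5^4 ≡ 580 · 447 · 625 ≡ 513 (mod 709).
So B = 513. Alice then computes K = B^x mod p = 513^50 mod 709.
513^1 ≡ 513 (mod 709)
513^2 = (513^1)^2 ≡ 513^2 = 263169 ≡ 130 (mod 709)
513^4 = (513^2)^2 ≡ 130^2 = 16900 ≡ 593 (mod 709)
513^8 = (513^4)^2 ≡ 593^2 = 351649 ≡ 694 (mod 709)
513^16 = (513^8)^2 ≡ 694^2 = 481636 ≡ 225 (mod 709)
513^32 = (513^16)^2 ≡ 225^2 = 50625 ≡ 286 (mod 709)
513^50 = 513^32 · 513^16 · 513^2 ≡ 286 · 225 · 130 ≡ 9 (mod 709).

9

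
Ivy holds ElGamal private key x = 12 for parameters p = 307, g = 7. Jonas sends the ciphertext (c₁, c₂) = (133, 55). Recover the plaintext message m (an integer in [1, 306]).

300

Shared mask s = c₁^x mod p = 133^12 mod 307.
133^1 ≡ 133 (mod 307)
133^2 = (133^1)^2 ≡ 133^2 = 17689 ≡ 190 (mod 307)
133^4 = (133^2)^2 ≡ 190^2 = 36100 ≡ 181 (mod 307)
133^8 = (133^4)^2 ≡ 181^2 = 32761 ≡ 219 (mod 307)
133^12 = 133^8 · 133^4 ≡ 219 · 181 ≡ 36 (mod 307).
So s = 36; s⁻¹ ≡ 145 (mod 307).
m = c₂ · s⁻¹ mod 307 = 55 · 145 mod 307 = 300.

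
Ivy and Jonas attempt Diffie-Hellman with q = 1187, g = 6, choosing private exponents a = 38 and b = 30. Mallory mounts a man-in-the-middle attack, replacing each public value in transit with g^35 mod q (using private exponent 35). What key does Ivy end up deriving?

485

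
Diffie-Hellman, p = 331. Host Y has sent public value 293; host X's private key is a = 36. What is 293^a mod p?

Shared key K = 293^36 mod 331.
293^1 ≡ 293 (mod 331)
293^2 = (293^1)^2 ≡ 293^2 = 85849 ≡ 120 (mod 331)
293^4 = (293^2)^2 ≡ 120^2 = 14400 ≡ 167 (mod 331)
293^8 = (293^4)^2 ≡ 167^2 = 27889 ≡ 85 (mod 331)
293^16 = (293^8)^2 ≡ 85^2 = 7225 ≡ 274 (mod 331)
293^32 = (293^16)^2 ≡ 274^2 = 75076 ≡ 270 (mod 331)
293^36 = 293^32 · 293^4 ≡ 270 · 167 ≡ 74 (mod 331).

74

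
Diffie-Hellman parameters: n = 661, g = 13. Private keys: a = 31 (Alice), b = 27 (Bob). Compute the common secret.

174

Alice sends A = g^a mod n = 13^31 mod 661.
13^1 ≡ 13 (mod 661)
13^2 = (13^1)^2 ≡ 13^2 = 169 ≡ 169 (mod 661)
13^4 = (13^2)^2 ≡ 169^2 = 28561 ≡ 138 (mod 661)
13^8 = (13^4)^2 ≡ 138^2 = 19044 ≡ 536 (mod 661)
13^16 = (13^8)^2 ≡ 536^2 = 287296 ≡ 422 (mod 661)
13^31 = 13^16 · 13^8 · 13^4 · 13^2 · 13^1 ≡ 422 · 536 · 138 · 169 · 13 ≡ 72 (mod 661).
So A = 72. Bob then computes K = A^b mod n = 72^27 mod 661.
72^1 ≡ 72 (mod 661)
72^2 = (72^1)^2 ≡ 72^2 = 5184 ≡ 557 (mod 661)
72^4 = (72^2)^2 ≡ 557^2 = 310249 ≡ 240 (mod 661)
72^8 = (72^4)^2 ≡ 240^2 = 57600 ≡ 93 (mod 661)
72^16 = (72^8)^2 ≡ 93^2 = 8649 ≡ 56 (mod 661)
72^27 = 72^16 · 72^8 · 72^2 · 72^1 ≡ 56 · 93 · 557 · 72 ≡ 174 (mod 661).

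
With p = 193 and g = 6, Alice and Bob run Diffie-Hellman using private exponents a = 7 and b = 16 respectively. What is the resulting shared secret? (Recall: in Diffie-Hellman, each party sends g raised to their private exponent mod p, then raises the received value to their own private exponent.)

109

Bob sends B = g^b mod p = 6^16 mod 193.
6^1 ≡ 6 (mod 193)
6^2 = (6^1)^2 ≡ 6^2 = 36 ≡ 36 (mod 193)
6^4 = (6^2)^2 ≡ 36^2 = 1296 ≡ 138 (mod 193)
6^8 = (6^4)^2 ≡ 138^2 = 19044 ≡ 130 (mod 193)
6^16 = (6^8)^2 ≡ 130^2 = 16900 ≡ 109 (mod 193)
So B = 109. Alice then computes K = B^a mod p = 109^7 mod 193.
109^1 ≡ 109 (mod 193)
109^2 = (109^1)^2 ≡ 109^2 = 11881 ≡ 108 (mod 193)
109^4 = (109^2)^2 ≡ 108^2 = 11664 ≡ 84 (mod 193)
109^7 = 109^4 · 109^2 · 109^1 ≡ 84 · 108 · 109 ≡ 109 (mod 193).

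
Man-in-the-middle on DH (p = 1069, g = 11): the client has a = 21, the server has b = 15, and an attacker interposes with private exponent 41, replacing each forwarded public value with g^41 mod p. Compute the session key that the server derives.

955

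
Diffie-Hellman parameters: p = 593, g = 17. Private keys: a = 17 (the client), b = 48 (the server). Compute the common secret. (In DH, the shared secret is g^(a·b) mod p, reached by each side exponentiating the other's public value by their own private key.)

The client sends A = g^a mod p = 17^17 mod 593.
17^1 ≡ 17 (mod 593)
17^2 = (17^1)^2 ≡ 17^2 = 289 ≡ 289 (mod 593)
17^4 = (17^2)^2 ≡ 289^2 = 83521 ≡ 501 (mod 593)
17^8 = (17^4)^2 ≡ 501^2 = 251001 ≡ 162 (mod 593)
17^16 = (17^8)^2 ≡ 162^2 = 26244 ≡ 152 (mod 593)
17^17 = 17^16 · 17^1 ≡ 152 · 17 ≡ 212 (mod 593).
So A = 212. The server then computes K = A^b mod p = 212^48 mod 593.
212^1 ≡ 212 (mod 593)
212^2 = (212^1)^2 ≡ 212^2 = 44944 ≡ 469 (mod 593)
212^4 = (212^2)^2 ≡ 469^2 = 219961 ≡ 551 (mod 593)
212^8 = (212^4)^2 ≡ 551^2 = 303601 ≡ 578 (mod 593)
212^16 = (212^8)^2 ≡ 578^2 = 334084 ≡ 225 (mod 593)
212^32 = (212^16)^2 ≡ 225^2 = 50625 ≡ 220 (mod 593)
212^48 = 212^32 · 212^16 ≡ 220 · 225 ≡ 281 (mod 593).

281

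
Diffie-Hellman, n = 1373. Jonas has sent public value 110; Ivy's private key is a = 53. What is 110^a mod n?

Shared key K = 110^53 mod 1373.
110^1 ≡ 110 (mod 1373)
110^2 = (110^1)^2 ≡ 110^2 = 12100 ≡ 1116 (mod 1373)
110^4 = (110^2)^2 ≡ 1116^2 = 1245456 ≡ 145 (mod 1373)
110^8 = (110^4)^2 ≡ 145^2 = 21025 ≡ 430 (mod 1373)
110^16 = (110^8)^2 ≡ 430^2 = 184900 ≡ 918 (mod 1373)
110^32 = (110^16)^2 ≡ 918^2 = 842724 ≡ 1075 (mod 1373)
110^53 = 110^32 · 110^16 · 110^4 · 110^1 ≡ 1075 · 918 · 145 · 110 ≡ 145 (mod 1373).

145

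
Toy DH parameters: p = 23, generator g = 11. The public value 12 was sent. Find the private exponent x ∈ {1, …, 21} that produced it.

12

Try successive powers of 11 modulo 23:
11^1 ≡ 11
11^2 ≡ 6
11^3 ≡ 20
11^4 ≡ 13
11^5 ≡ 5
11^6 ≡ 9
11^7 ≡ 7
11^8 ≡ 8
11^9 ≡ 19
11^10 ≡ 2
11^11 ≡ 22
11^12 ≡ 12
Found: x = 12.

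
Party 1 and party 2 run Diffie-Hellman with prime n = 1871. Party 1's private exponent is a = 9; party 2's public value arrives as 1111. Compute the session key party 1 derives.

1574

Shared key K = 1111^9 mod 1871.
1111^1 ≡ 1111 (mod 1871)
1111^2 = (1111^1)^2 ≡ 1111^2 = 1234321 ≡ 1332 (mod 1871)
1111^4 = (1111^2)^2 ≡ 1332^2 = 1774224 ≡ 516 (mod 1871)
1111^8 = (1111^4)^2 ≡ 516^2 = 266256 ≡ 574 (mod 1871)
1111^9 = 1111^8 · 1111^1 ≡ 574 · 1111 ≡ 1574 (mod 1871).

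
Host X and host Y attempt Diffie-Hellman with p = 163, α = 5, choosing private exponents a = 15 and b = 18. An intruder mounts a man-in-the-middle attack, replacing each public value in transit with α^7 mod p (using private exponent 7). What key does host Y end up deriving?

Host Y receives an intruder's public value M = 5^7 mod 163 instead of the honest one.
5^1 ≡ 5 (mod 163)
5^2 = (5^1)^2 ≡ 5^2 = 25 ≡ 25 (mod 163)
5^4 = (5^2)^2 ≡ 25^2 = 625 ≡ 136 (mod 163)
5^7 = 5^4 · 5^2 · 5^1 ≡ 136 · 25 · 5 ≡ 48 (mod 163).
So M = 48. Host Y computes K = M^18 mod 163.
48^1 ≡ 48 (mod 163)
48^2 = (48^1)^2 ≡ 48^2 = 2304 ≡ 22 (mod 163)
48^4 = (48^2)^2 ≡ 22^2 = 484 ≡ 158 (mod 163)
48^8 = (48^4)^2 ≡ 158^2 = 24964 ≡ 25 (mod 163)
48^16 = (48^8)^2 ≡ 25^2 = 625 ≡ 136 (mod 163)
48^18 = 48^16 · 48^2 ≡ 136 · 22 ≡ 58 (mod 163).

58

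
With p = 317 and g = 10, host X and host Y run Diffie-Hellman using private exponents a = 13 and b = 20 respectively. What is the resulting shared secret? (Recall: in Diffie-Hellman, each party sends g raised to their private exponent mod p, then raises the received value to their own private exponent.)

Host X sends A = g^a mod p = 10^13 mod 317.
10^1 ≡ 10 (mod 317)
10^2 = (10^1)^2 ≡ 10^2 = 100 ≡ 100 (mod 317)
10^4 = (10^2)^2 ≡ 100^2 = 10000 ≡ 173 (mod 317)
10^8 = (10^4)^2 ≡ 173^2 = 29929 ≡ 131 (mod 317)
10^13 = 10^8 · 10^4 · 10^1 ≡ 131 · 173 · 10 ≡ 292 (mod 317).
So A = 292. Host Y then computes K = A^b mod p = 292^20 mod 317.
292^1 ≡ 292 (mod 317)
292^2 = (292^1)^2 ≡ 292^2 = 85264 ≡ 308 (mod 317)
292^4 = (292^2)^2 ≡ 308^2 = 94864 ≡ 81 (mod 317)
292^8 = (292^4)^2 ≡ 81^2 = 6561 ≡ 221 (mod 317)
292^16 = (292^8)^2 ≡ 221^2 = 48841 ≡ 23 (mod 317)
292^20 = 292^16 · 292^4 ≡ 23 · 81 ≡ 278 (mod 317).

278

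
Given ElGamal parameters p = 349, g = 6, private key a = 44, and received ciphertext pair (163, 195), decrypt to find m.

Shared mask s = c₁^a mod p = 163^44 mod 349.
163^1 ≡ 163 (mod 349)
163^2 = (163^1)^2 ≡ 163^2 = 26569 ≡ 45 (mod 349)
163^4 = (163^2)^2 ≡ 45^2 = 2025 ≡ 280 (mod 349)
163^8 = (163^4)^2 ≡ 280^2 = 78400 ≡ 224 (mod 349)
163^16 = (163^8)^2 ≡ 224^2 = 50176 ≡ 269 (mod 349)
163^32 = (163^16)^2 ≡ 269^2 = 72361 ≡ 118 (mod 349)
163^44 = 163^32 · 163^8 · 163^4 ≡ 118 · 224 · 280 ≡ 66 (mod 349).
So s = 66; s⁻¹ ≡ 312 (mod 349).
m = c₂ · s⁻¹ mod 349 = 195 · 312 mod 349 = 114.

114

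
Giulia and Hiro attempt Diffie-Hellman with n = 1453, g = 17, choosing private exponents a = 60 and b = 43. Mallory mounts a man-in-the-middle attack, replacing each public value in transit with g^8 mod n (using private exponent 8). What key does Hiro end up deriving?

1016

Hiro receives Mallory's public value M = 17^8 mod 1453 instead of the honest one.
17^1 ≡ 17 (mod 1453)
17^2 = (17^1)^2 ≡ 17^2 = 289 ≡ 289 (mod 1453)
17^4 = (17^2)^2 ≡ 289^2 = 83521 ≡ 700 (mod 1453)
17^8 = (17^4)^2 ≡ 700^2 = 490000 ≡ 339 (mod 1453)
So M = 339. Hiro computes K = M^43 mod 1453.
339^1 ≡ 339 (mod 1453)
339^2 = (339^1)^2 ≡ 339^2 = 114921 ≡ 134 (mod 1453)
339^4 = (339^2)^2 ≡ 134^2 = 17956 ≡ 520 (mod 1453)
339^8 = (339^4)^2 ≡ 520^2 = 270400 ≡ 142 (mod 1453)
339^16 = (339^8)^2 ≡ 142^2 = 20164 ≡ 1275 (mod 1453)
339^32 = (339^16)^2 ≡ 1275^2 = 1625625 ≡ 1171 (mod 1453)
339^43 = 339^32 · 339^8 · 339^2 · 339^1 ≡ 1171 · 142 · 134 · 339 ≡ 1016 (mod 1453).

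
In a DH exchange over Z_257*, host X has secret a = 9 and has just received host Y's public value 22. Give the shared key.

134

Shared key K = 22^9 mod 257.
22^1 ≡ 22 (mod 257)
22^2 = (22^1)^2 ≡ 22^2 = 484 ≡ 227 (mod 257)
22^4 = (22^2)^2 ≡ 227^2 = 51529 ≡ 129 (mod 257)
22^8 = (22^4)^2 ≡ 129^2 = 16641 ≡ 193 (mod 257)
22^9 = 22^8 · 22^1 ≡ 193 · 22 ≡ 134 (mod 257).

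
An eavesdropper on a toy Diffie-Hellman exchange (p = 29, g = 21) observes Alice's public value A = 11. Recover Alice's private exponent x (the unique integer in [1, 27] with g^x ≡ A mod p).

13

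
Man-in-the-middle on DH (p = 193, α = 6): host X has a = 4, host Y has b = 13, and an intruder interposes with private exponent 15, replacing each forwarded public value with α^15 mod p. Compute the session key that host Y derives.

23

Host Y receives an intruder's public value M = 6^15 mod 193 instead of the honest one.
6^1 ≡ 6 (mod 193)
6^2 = (6^1)^2 ≡ 6^2 = 36 ≡ 36 (mod 193)
6^4 = (6^2)^2 ≡ 36^2 = 1296 ≡ 138 (mod 193)
6^8 = (6^4)^2 ≡ 138^2 = 19044 ≡ 130 (mod 193)
6^15 = 6^8 · 6^4 · 6^2 · 6^1 ≡ 130 · 138 · 36 · 6 ≡ 179 (mod 193).
So M = 179. Host Y computes K = M^13 mod 193.
179^1 ≡ 179 (mod 193)
179^2 = (179^1)^2 ≡ 179^2 = 32041 ≡ 3 (mod 193)
179^4 = (179^2)^2 ≡ 3^2 = 9 ≡ 9 (mod 193)
179^8 = (179^4)^2 ≡ 9^2 = 81 ≡ 81 (mod 193)
179^13 = 179^8 · 179^4 · 179^1 ≡ 81 · 9 · 179 ≡ 23 (mod 193).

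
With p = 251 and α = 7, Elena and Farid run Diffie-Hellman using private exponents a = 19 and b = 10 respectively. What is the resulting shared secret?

201

Elena sends A = α^a mod p = 7^19 mod 251.
7^1 ≡ 7 (mod 251)
7^2 = (7^1)^2 ≡ 7^2 = 49 ≡ 49 (mod 251)
7^4 = (7^2)^2 ≡ 49^2 = 2401 ≡ 142 (mod 251)
7^8 = (7^4)^2 ≡ 142^2 = 20164 ≡ 84 (mod 251)
7^16 = (7^8)^2 ≡ 84^2 = 7056 ≡ 28 (mod 251)
7^19 = 7^16 · 7^2 · 7^1 ≡ 28 · 49 · 7 ≡ 66 (mod 251).
So A = 66. Farid then computes K = A^b mod p = 66^10 mod 251.
66^1 ≡ 66 (mod 251)
66^2 = (66^1)^2 ≡ 66^2 = 4356 ≡ 89 (mod 251)
66^4 = (66^2)^2 ≡ 89^2 = 7921 ≡ 140 (mod 251)
66^8 = (66^4)^2 ≡ 140^2 = 19600 ≡ 22 (mod 251)
66^10 = 66^8 · 66^2 ≡ 22 · 89 ≡ 201 (mod 251).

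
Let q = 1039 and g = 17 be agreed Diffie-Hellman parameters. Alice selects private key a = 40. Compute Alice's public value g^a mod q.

876

Public value = 17^40 mod 1039.
17^1 ≡ 17 (mod 1039)
17^2 = (17^1)^2 ≡ 17^2 = 289 ≡ 289 (mod 1039)
17^4 = (17^2)^2 ≡ 289^2 = 83521 ≡ 401 (mod 1039)
17^8 = (17^4)^2 ≡ 401^2 = 160801 ≡ 795 (mod 1039)
17^16 = (17^8)^2 ≡ 795^2 = 632025 ≡ 313 (mod 1039)
17^32 = (17^16)^2 ≡ 313^2 = 97969 ≡ 303 (mod 1039)
17^40 = 17^32 · 17^8 ≡ 303 · 795 ≡ 876 (mod 1039).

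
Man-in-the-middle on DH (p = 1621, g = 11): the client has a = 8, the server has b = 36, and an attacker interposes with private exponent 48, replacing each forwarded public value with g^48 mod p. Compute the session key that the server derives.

358

The server receives an attacker's public value M = 11^48 mod 1621 instead of the honest one.
11^1 ≡ 11 (mod 1621)
11^2 = (11^1)^2 ≡ 11^2 = 121 ≡ 121 (mod 1621)
11^4 = (11^2)^2 ≡ 121^2 = 14641 ≡ 52 (mod 1621)
11^8 = (11^4)^2 ≡ 52^2 = 2704 ≡ 1083 (mod 1621)
11^16 = (11^8)^2 ≡ 1083^2 = 1172889 ≡ 906 (mod 1621)
11^32 = (11^16)^2 ≡ 906^2 = 820836 ≡ 610 (mod 1621)
11^48 = 11^32 · 11^16 ≡ 610 · 906 ≡ 1520 (mod 1621).
So M = 1520. The server computes K = M^36 mod 1621.
1520^1 ≡ 1520 (mod 1621)
1520^2 = (1520^1)^2 ≡ 1520^2 = 2310400 ≡ 475 (mod 1621)
1520^4 = (1520^2)^2 ≡ 475^2 = 225625 ≡ 306 (mod 1621)
1520^8 = (1520^4)^2 ≡ 306^2 = 93636 ≡ 1239 (mod 1621)
1520^16 = (1520^8)^2 ≡ 1239^2 = 1535121 ≡ 34 (mod 1621)
1520^32 = (1520^16)^2 ≡ 34^2 = 1156 ≡ 1156 (mod 1621)
1520^36 = 1520^32 · 1520^4 ≡ 1156 · 306 ≡ 358 (mod 1621).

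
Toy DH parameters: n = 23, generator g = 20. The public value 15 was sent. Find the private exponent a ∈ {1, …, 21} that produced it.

21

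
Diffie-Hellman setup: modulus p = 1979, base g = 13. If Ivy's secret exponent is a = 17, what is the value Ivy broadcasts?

Public value = 13^17 (mod 1979).
13^1 ≡ 13 (mod 1979)
13^2 = (13^1)^2 ≡ 13^2 = 169 ≡ 169 (mod 1979)
13^4 = (13^2)^2 ≡ 169^2 = 28561 ≡ 855 (mod 1979)
13^8 = (13^4)^2 ≡ 855^2 = 731025 ≡ 774 (mod 1979)
13^16 = (13^8)^2 ≡ 774^2 = 599076 ≡ 1418 (mod 1979)
13^17 = 13^16 · 13^1 ≡ 1418 · 13 ≡ 623 (mod 1979).

623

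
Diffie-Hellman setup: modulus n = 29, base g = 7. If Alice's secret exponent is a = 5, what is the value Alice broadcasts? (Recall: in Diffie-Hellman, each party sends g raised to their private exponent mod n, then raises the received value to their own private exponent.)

16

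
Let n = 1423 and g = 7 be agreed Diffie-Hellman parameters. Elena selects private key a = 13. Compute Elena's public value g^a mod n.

1280

Public value = 7^13 mod 1423.
7^1 ≡ 7 (mod 1423)
7^2 = (7^1)^2 ≡ 7^2 = 49 ≡ 49 (mod 1423)
7^4 = (7^2)^2 ≡ 49^2 = 2401 ≡ 978 (mod 1423)
7^8 = (7^4)^2 ≡ 978^2 = 956484 ≡ 228 (mod 1423)
7^13 = 7^8 · 7^4 · 7^1 ≡ 228 · 978 · 7 ≡ 1280 (mod 1423).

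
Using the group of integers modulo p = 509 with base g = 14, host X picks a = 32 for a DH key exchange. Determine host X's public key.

Public value = 14^32 mod 509.
14^1 ≡ 14 (mod 509)
14^2 = (14^1)^2 ≡ 14^2 = 196 ≡ 196 (mod 509)
14^4 = (14^2)^2 ≡ 196^2 = 38416 ≡ 241 (mod 509)
14^8 = (14^4)^2 ≡ 241^2 = 58081 ≡ 55 (mod 509)
14^16 = (14^8)^2 ≡ 55^2 = 3025 ≡ 480 (mod 509)
14^32 = (14^16)^2 ≡ 480^2 = 230400 ≡ 332 (mod 509)

332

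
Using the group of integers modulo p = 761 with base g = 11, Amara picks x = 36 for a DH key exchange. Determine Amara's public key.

Public value = 11^{36} \pmod{761}.
11^1 ≡ 11 (mod 761)
11^2 = (11^1)^2 ≡ 11^2 = 121 ≡ 121 (mod 761)
11^4 = (11^2)^2 ≡ 121^2 = 14641 ≡ 182 (mod 761)
11^8 = (11^4)^2 ≡ 182^2 = 33124 ≡ 401 (mod 761)
11^16 = (11^8)^2 ≡ 401^2 = 160801 ≡ 230 (mod 761)
11^32 = (11^16)^2 ≡ 230^2 = 52900 ≡ 391 (mod 761)
11^36 = 11^32 · 11^4 ≡ 391 · 182 ≡ 389 (mod 761).

389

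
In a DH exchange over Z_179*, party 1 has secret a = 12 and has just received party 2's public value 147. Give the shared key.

142

Shared key K = 147^12 mod 179.
147^1 ≡ 147 (mod 179)
147^2 = (147^1)^2 ≡ 147^2 = 21609 ≡ 129 (mod 179)
147^4 = (147^2)^2 ≡ 129^2 = 16641 ≡ 173 (mod 179)
147^8 = (147^4)^2 ≡ 173^2 = 29929 ≡ 36 (mod 179)
147^12 = 147^8 · 147^4 ≡ 36 · 173 ≡ 142 (mod 179).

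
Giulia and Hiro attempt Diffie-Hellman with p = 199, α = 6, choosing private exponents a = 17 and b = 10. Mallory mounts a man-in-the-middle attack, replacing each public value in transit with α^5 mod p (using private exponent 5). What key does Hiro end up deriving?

Hiro receives Mallory's public value M = 6^5 mod 199 instead of the honest one.
6^1 ≡ 6 (mod 199)
6^2 = (6^1)^2 ≡ 6^2 = 36 ≡ 36 (mod 199)
6^4 = (6^2)^2 ≡ 36^2 = 1296 ≡ 102 (mod 199)
6^5 = 6^4 · 6^1 ≡ 102 · 6 ≡ 15 (mod 199).
So M = 15. Hiro computes K = M^10 mod 199.
15^1 ≡ 15 (mod 199)
15^2 = (15^1)^2 ≡ 15^2 = 225 ≡ 26 (mod 199)
15^4 = (15^2)^2 ≡ 26^2 = 676 ≡ 79 (mod 199)
15^8 = (15^4)^2 ≡ 79^2 = 6241 ≡ 72 (mod 199)
15^10 = 15^8 · 15^2 ≡ 72 · 26 ≡ 81 (mod 199).

81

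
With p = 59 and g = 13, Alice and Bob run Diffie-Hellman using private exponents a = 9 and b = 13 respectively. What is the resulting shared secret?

13

Alice sends A = g^a mod p = 13^9 mod 59.
13^1 ≡ 13 (mod 59)
13^2 = (13^1)^2 ≡ 13^2 = 169 ≡ 51 (mod 59)
13^4 = (13^2)^2 ≡ 51^2 = 2601 ≡ 5 (mod 59)
13^8 = (13^4)^2 ≡ 5^2 = 25 ≡ 25 (mod 59)
13^9 = 13^8 · 13^1 ≡ 25 · 13 ≡ 30 (mod 59).
So A = 30. Bob then computes K = A^b mod p = 30^13 mod 59.
30^1 ≡ 30 (mod 59)
30^2 = (30^1)^2 ≡ 30^2 = 900 ≡ 15 (mod 59)
30^4 = (30^2)^2 ≡ 15^2 = 225 ≡ 48 (mod 59)
30^8 = (30^4)^2 ≡ 48^2 = 2304 ≡ 3 (mod 59)
30^13 = 30^8 · 30^4 · 30^1 ≡ 3 · 48 · 30 ≡ 13 (mod 59).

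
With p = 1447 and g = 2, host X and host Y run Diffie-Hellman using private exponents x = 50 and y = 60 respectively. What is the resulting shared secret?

308

Host X sends A = g^x mod p = 2^50 mod 1447.
2^1 ≡ 2 (mod 1447)
2^2 = (2^1)^2 ≡ 2^2 = 4 ≡ 4 (mod 1447)
2^4 = (2^2)^2 ≡ 4^2 = 16 ≡ 16 (mod 1447)
2^8 = (2^4)^2 ≡ 16^2 = 256 ≡ 256 (mod 1447)
2^16 = (2^8)^2 ≡ 256^2 = 65536 ≡ 421 (mod 1447)
2^32 = (2^16)^2 ≡ 421^2 = 177241 ≡ 707 (mod 1447)
2^50 = 2^32 · 2^16 · 2^2 ≡ 707 · 421 · 4 ≡ 1154 (mod 1447).
So A = 1154. Host Y then computes K = A^y mod p = 1154^60 mod 1447.
1154^1 ≡ 1154 (mod 1447)
1154^2 = (1154^1)^2 ≡ 1154^2 = 1331716 ≡ 476 (mod 1447)
1154^4 = (1154^2)^2 ≡ 476^2 = 226576 ≡ 844 (mod 1447)
1154^8 = (1154^4)^2 ≡ 844^2 = 712336 ≡ 412 (mod 1447)
1154^16 = (1154^8)^2 ≡ 412^2 = 169744 ≡ 445 (mod 1447)
1154^32 = (1154^16)^2 ≡ 445^2 = 198025 ≡ 1233 (mod 1447)
1154^60 = 1154^32 · 1154^16 · 1154^8 · 1154^4 ≡ 1233 · 445 · 412 · 844 ≡ 308 (mod 1447).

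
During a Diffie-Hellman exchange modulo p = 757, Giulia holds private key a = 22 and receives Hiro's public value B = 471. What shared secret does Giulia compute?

Shared key K = 471^22 mod 757.
471^1 ≡ 471 (mod 757)
471^2 = (471^1)^2 ≡ 471^2 = 221841 ≡ 40 (mod 757)
471^4 = (471^2)^2 ≡ 40^2 = 1600 ≡ 86 (mod 757)
471^8 = (471^4)^2 ≡ 86^2 = 7396 ≡ 583 (mod 757)
471^16 = (471^8)^2 ≡ 583^2 = 339889 ≡ 753 (mod 757)
471^22 = 471^16 · 471^4 · 471^2 ≡ 753 · 86 · 40 ≡ 623 (mod 757).

623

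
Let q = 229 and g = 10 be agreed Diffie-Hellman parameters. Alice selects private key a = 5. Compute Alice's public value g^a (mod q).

Public value = 10^5 (mod 229).
10^1 ≡ 10 (mod 229)
10^2 = (10^1)^2 ≡ 10^2 = 100 ≡ 100 (mod 229)
10^4 = (10^2)^2 ≡ 100^2 = 10000 ≡ 153 (mod 229)
10^5 = 10^4 · 10^1 ≡ 153 · 10 ≡ 156 (mod 229).

156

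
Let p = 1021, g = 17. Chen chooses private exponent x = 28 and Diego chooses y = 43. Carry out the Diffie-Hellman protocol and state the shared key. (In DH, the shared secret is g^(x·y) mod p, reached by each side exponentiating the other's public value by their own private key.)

193

Diego sends B = g^y mod p = 17^43 mod 1021.
17^1 ≡ 17 (mod 1021)
17^2 = (17^1)^2 ≡ 17^2 = 289 ≡ 289 (mod 1021)
17^4 = (17^2)^2 ≡ 289^2 = 83521 ≡ 820 (mod 1021)
17^8 = (17^4)^2 ≡ 820^2 = 672400 ≡ 582 (mod 1021)
17^16 = (17^8)^2 ≡ 582^2 = 338724 ≡ 773 (mod 1021)
17^32 = (17^16)^2 ≡ 773^2 = 597529 ≡ 244 (mod 1021)
17^43 = 17^32 · 17^8 · 17^2 · 17^1 ≡ 244 · 582 · 289 · 17 ≡ 269 (mod 1021).
So B = 269. Chen then computes K = B^x mod p = 269^28 mod 1021.
269^1 ≡ 269 (mod 1021)
269^2 = (269^1)^2 ≡ 269^2 = 72361 ≡ 891 (mod 1021)
269^4 = (269^2)^2 ≡ 891^2 = 793881 ≡ 564 (mod 1021)
269^8 = (269^4)^2 ≡ 564^2 = 318096 ≡ 565 (mod 1021)
269^16 = (269^8)^2 ≡ 565^2 = 319225 ≡ 673 (mod 1021)
269^28 = 269^16 · 269^8 · 269^4 ≡ 673 · 565 · 564 ≡ 193 (mod 1021).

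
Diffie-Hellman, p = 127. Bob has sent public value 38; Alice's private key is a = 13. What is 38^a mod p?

73

Shared key K = 38^13 mod 127.
38^1 ≡ 38 (mod 127)
38^2 = (38^1)^2 ≡ 38^2 = 1444 ≡ 47 (mod 127)
38^4 = (38^2)^2 ≡ 47^2 = 2209 ≡ 50 (mod 127)
38^8 = (38^4)^2 ≡ 50^2 = 2500 ≡ 87 (mod 127)
38^13 = 38^8 · 38^4 · 38^1 ≡ 87 · 50 · 38 ≡ 73 (mod 127).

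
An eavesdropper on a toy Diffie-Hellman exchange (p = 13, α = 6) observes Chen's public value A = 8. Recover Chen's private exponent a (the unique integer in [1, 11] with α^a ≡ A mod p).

Try successive powers of 6 modulo 13:
6^1 ≡ 6
6^2 ≡ 10
6^3 ≡ 8
Found: a = 3.

3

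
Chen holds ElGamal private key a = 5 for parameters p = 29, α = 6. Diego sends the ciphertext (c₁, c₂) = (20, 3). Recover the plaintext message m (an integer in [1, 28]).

Shared mask s = c₁^a mod p = 20^5 mod 29.
20^1 ≡ 20 (mod 29)
20^2 = (20^1)^2 ≡ 20^2 = 400 ≡ 23 (mod 29)
20^4 = (20^2)^2 ≡ 23^2 = 529 ≡ 7 (mod 29)
20^5 = 20^4 · 20^1 ≡ 7 · 20 ≡ 24 (mod 29).
So s = 24; s⁻¹ ≡ 23 (mod 29).
m = c₂ · s⁻¹ mod 29 = 3 · 23 mod 29 = 11.

11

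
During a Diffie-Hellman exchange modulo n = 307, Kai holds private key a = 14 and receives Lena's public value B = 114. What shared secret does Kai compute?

Shared key K = 114^14 mod 307.
114^1 ≡ 114 (mod 307)
114^2 = (114^1)^2 ≡ 114^2 = 12996 ≡ 102 (mod 307)
114^4 = (114^2)^2 ≡ 102^2 = 10404 ≡ 273 (mod 307)
114^8 = (114^4)^2 ≡ 273^2 = 74529 ≡ 235 (mod 307)
114^14 = 114^8 · 114^4 · 114^2 ≡ 235 · 273 · 102 ≡ 105 (mod 307).

105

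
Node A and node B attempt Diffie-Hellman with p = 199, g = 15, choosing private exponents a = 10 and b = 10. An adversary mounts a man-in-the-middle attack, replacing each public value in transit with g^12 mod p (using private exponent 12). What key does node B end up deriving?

90

Node B receives an adversary's public value M = 15^12 mod 199 instead of the honest one.
15^1 ≡ 15 (mod 199)
15^2 = (15^1)^2 ≡ 15^2 = 225 ≡ 26 (mod 199)
15^4 = (15^2)^2 ≡ 26^2 = 676 ≡ 79 (mod 199)
15^8 = (15^4)^2 ≡ 79^2 = 6241 ≡ 72 (mod 199)
15^12 = 15^8 · 15^4 ≡ 72 · 79 ≡ 116 (mod 199).
So M = 116. Node B computes K = M^10 mod 199.
116^1 ≡ 116 (mod 199)
116^2 = (116^1)^2 ≡ 116^2 = 13456 ≡ 123 (mod 199)
116^4 = (116^2)^2 ≡ 123^2 = 15129 ≡ 5 (mod 199)
116^8 = (116^4)^2 ≡ 5^2 = 25 ≡ 25 (mod 199)
116^10 = 116^8 · 116^2 ≡ 25 · 123 ≡ 90 (mod 199).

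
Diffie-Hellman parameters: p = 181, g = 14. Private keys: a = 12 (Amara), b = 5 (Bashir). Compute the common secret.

Bashir sends B = g^b mod p = 14^5 mod 181.
14^1 ≡ 14 (mod 181)
14^2 = (14^1)^2 ≡ 14^2 = 196 ≡ 15 (mod 181)
14^4 = (14^2)^2 ≡ 15^2 = 225 ≡ 44 (mod 181)
14^5 = 14^4 · 14^1 ≡ 44 · 14 ≡ 73 (mod 181).
So B = 73. Amara then computes K = B^a mod p = 73^12 mod 181.
73^1 ≡ 73 (mod 181)
73^2 = (73^1)^2 ≡ 73^2 = 5329 ≡ 80 (mod 181)
73^4 = (73^2)^2 ≡ 80^2 = 6400 ≡ 65 (mod 181)
73^8 = (73^4)^2 ≡ 65^2 = 4225 ≡ 62 (mod 181)
73^12 = 73^8 · 73^4 ≡ 62 · 65 ≡ 48 (mod 181).

48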